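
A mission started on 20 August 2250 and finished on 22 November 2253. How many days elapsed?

1190

August 20, 2250 → August 20, 2251: 365 days.
August 20, 2251 → August 20, 2252: 366 days (2252 is a leap year).
August 20, 2252 → August 20, 2253: 365 days.
August 2253: 31 − 20 = 11 days remain.
Then September (30), October (31): 30 + 31 = 61 days.
November 1–22, 2253: 22 days.
Residual: 94 days.
Total: 1190 days.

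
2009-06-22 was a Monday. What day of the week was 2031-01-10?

From June 22, 2009 to June 22, 2030: 21 years, of which 5 contain a Feb 29 — 16×365 + 5×366 = 7670 days.
June 2030: 30 − 22 = 8 days remain.
Then July (31), August (31), September (30), October (31), November (30), December (31): 31 + 31 + 30 + 31 + 30 + 31 = 184 days.
January 1–10, 2031: 10 days.
Residual: 202 days.
Total: 7872 days.
7872 mod 7 = 4, so 4 days after Monday is Friday.

Friday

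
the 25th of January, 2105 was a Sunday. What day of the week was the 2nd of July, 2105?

January 2105: 31 − 25 = 6 days remain.
Then February 2105 (28), March (31), April (30), May (31), June (30): 28 + 31 + 30 + 31 + 30 = 150 days.
July 1–2, 2105: 2 days.
Total: 6 + 150 + 2 = 158 days.
158 mod 7 = 4, so 4 days after Sunday is Thursday.

Thursday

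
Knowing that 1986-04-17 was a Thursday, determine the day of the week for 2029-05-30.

Wednesday

Day-of-year of April 17, 1986: 107.
Day-of-year of May 30, 2029: 150.
1986 has 365 days, so 365 − 107 = 258 days remain in 1986.
Full years 1987–2028: 31 common + 11 leap = 31×365 + 11×366 = 15341 days.
Total: 258 + 15341 + 150 = 15749 days.
15749 mod 7 = 6, so 6 days after Thursday is Wednesday.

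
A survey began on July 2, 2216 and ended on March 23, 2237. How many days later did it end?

7569

Day-of-year of July 2, 2216: 184.
Day-of-year of March 23, 2237: 82.
2216 has 366 days, so 366 − 184 = 182 days remain in 2216.
Full years 2217–2236: 15 common + 5 leap = 15×365 + 5×366 = 7305 days.
Total: 182 + 7305 + 82 = 7569 days.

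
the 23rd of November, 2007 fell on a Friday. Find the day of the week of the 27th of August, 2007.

Count forward from the earlier date (August 27, 2007) to the later (November 23, 2007):
August 2007: 31 − 27 = 4 days remain.
Then September (30), October (31): 30 + 31 = 61 days.
November 1–23, 2007: 23 days.
Total: 4 + 61 + 23 = 88 days.
88 mod 7 = 4, so 4 days before Friday is Monday.

Monday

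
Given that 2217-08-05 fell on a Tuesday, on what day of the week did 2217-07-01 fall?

Count forward from the earlier date (July 1, 2217) to the later (August 5, 2217):
July 2217: 31 − 1 = 30 days remain.
August 1–5, 2217: 5 days.
Total: 30 + 5 = 35 days.
35 is a multiple of 7, so 2217-07-01 falls on the same weekday: Tuesday.

Tuesday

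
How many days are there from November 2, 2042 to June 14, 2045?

November 2, 2042 → November 2, 2043: 365 days.
November 2, 2043 → November 2, 2044: 366 days (2044 is a leap year).
November 2044: 30 − 2 = 28 days remain.
Then December (31), January (31), February 2045 (28), March (31), April (30), May (31): 31 + 31 + 28 + 31 + 30 + 31 = 182 days.
June 1–14, 2045: 14 days.
Residual: 224 days.
Total: 955 days.

955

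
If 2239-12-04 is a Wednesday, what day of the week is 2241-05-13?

Day-of-year of December 4, 2239: 338.
Day-of-year of May 13, 2241: 133.
2239 has 365 days, so 365 − 338 = 27 days remain in 2239.
Full years: 2240: 366. Sum = 366.
Total: 27 + 366 + 133 = 526 days.
526 mod 7 = 1, so 1 day after Wednesday is Thursday.

Thursday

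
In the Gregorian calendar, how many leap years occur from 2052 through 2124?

Years divisible by 4: 2052, 2056, …, 2124 — 19 in all.
Of these, 2100 is divisible by 100 but not 400, so not leap.
Leap years: 19 − 1 = 18.

18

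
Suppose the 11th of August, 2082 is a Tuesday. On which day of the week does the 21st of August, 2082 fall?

Within August 2082: 21 − 11 = 10 days.
10 mod 7 = 3, so 3 days after Tuesday is Friday.

Friday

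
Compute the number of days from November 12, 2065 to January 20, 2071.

1895

November 12, 2065 → November 12, 2066: 365 days.
November 12, 2066 → November 12, 2067: 365 days.
November 12, 2067 → November 12, 2068: 366 days (2068 is a leap year).
November 12, 2068 → November 12, 2069: 365 days.
November 12, 2069 → November 12, 2070: 365 days.
November 2070: 30 − 12 = 18 days remain.
Then December (31): 31 days.
January 1–20, 2071: 20 days.
Residual: 69 days.
Total: 1895 days.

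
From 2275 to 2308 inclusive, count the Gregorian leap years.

8

Years divisible by 4 in [2275, 2308]: 2276, 2280, 2284, 2288, 2292, 2296, 2300, 2304, 2308.
Of these, 2300 is divisible by 100 but not 400, so not leap.
Leap years: 9 − 1 = 8.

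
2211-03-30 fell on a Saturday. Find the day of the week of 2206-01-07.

Count forward from the earlier date (January 7, 2206) to the later (March 30, 2211):
January 7, 2206 → January 7, 2207: 365 days.
January 7, 2207 → January 7, 2208: 365 days.
January 7, 2208 → January 7, 2209: 366 days (2208 is a leap year).
January 7, 2209 → January 7, 2210: 365 days.
January 7, 2210 → January 7, 2211: 365 days.
January 2211: 31 − 7 = 24 days remain.
Then February 2211 (28): 28 days.
March 1–30, 2211: 30 days.
Residual: 82 days.
Total: 1908 days.
1908 mod 7 = 4, so 4 days before Saturday is Tuesday.

Tuesday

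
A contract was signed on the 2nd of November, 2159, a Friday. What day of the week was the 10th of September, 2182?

Day-of-year of November 2, 2159: 306.
Day-of-year of September 10, 2182: 253.
2159 has 365 days, so 365 − 306 = 59 days remain in 2159.
Full years 2160–2181: 16 common + 6 leap = 16×365 + 6×366 = 8036 days.
Total: 59 + 8036 + 253 = 8348 days.
8348 mod 7 = 4, so 4 days after Friday is Tuesday.

Tuesday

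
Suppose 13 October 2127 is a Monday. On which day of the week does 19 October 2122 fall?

Count forward from the earlier date (October 19, 2122) to the later (October 13, 2127):
October 19, 2122 → October 19, 2123: 365 days.
October 19, 2123 → October 19, 2124: 366 days (2124 is a leap year).
October 19, 2124 → October 19, 2125: 365 days.
October 19, 2125 → October 19, 2126: 365 days.
October 2126: 31 − 19 = 12 days remain.
Then 11 full months totalling 334 days.
October 1–13, 2127: 13 days.
Residual: 359 days.
Total: 1820 days.
1820 is a multiple of 7, so 19 October 2122 falls on the same weekday: Monday.

Monday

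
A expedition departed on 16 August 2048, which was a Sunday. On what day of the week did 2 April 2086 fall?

From August 16, 2048 to August 16, 2085: 37 years, of which 9 contain a Feb 29 — 28×365 + 9×366 = 13514 days.
August 2085: 31 − 16 = 15 days remain.
Then September (30), October (31), November (30), December (31), January (31), February 2086 (28), March (31): 30 + 31 + 30 + 31 + 31 + 28 + 31 = 212 days.
April 1–2, 2086: 2 days.
Residual: 229 days.
Total: 13743 days.
13743 mod 7 = 2, so 2 days after Sunday is Tuesday.

Tuesday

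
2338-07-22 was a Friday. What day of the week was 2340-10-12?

Day-of-year of July 22, 2338: 203.
Day-of-year of October 12, 2340: 286.
2338 has 365 days, so 365 − 203 = 162 days remain in 2338.
Full years: 2339: 365. Sum = 365.
Total: 162 + 365 + 286 = 813 days.
813 mod 7 = 1, so 1 day after Friday is Saturday.

Saturday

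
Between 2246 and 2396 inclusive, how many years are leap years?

Years divisible by 4: 2248, 2252, …, 2396 — 38 in all.
Of these, 2300 is divisible by 100 but not 400, so not leap.
Leap years: 38 − 1 = 37.

37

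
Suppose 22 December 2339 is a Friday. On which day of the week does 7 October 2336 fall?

Wednesday

Count forward from the earlier date (October 7, 2336) to the later (December 22, 2339):
October 7, 2336 → October 7, 2337: 365 days.
October 7, 2337 → October 7, 2338: 365 days.
October 7, 2338 → October 7, 2339: 365 days.
October 2339: 31 − 7 = 24 days remain.
Then November (30): 30 days.
December 1–22, 2339: 22 days.
Residual: 76 days.
Total: 1171 days.
1171 mod 7 = 2, so 2 days before Friday is Wednesday.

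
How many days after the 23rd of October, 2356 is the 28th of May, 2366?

Day-of-year of October 23, 2356: 297.
Day-of-year of May 28, 2366: 148.
2356 has 366 days, so 366 − 297 = 69 days remain in 2356.
Full years 2357–2365: 7 common + 2 leap = 7×365 + 2×366 = 3287 days.
Total: 69 + 3287 + 148 = 3504 days.

3504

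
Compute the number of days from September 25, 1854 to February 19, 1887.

Day-of-year of September 25, 1854: 268.
Day-of-year of February 19, 1887: 50.
1854 has 365 days, so 365 − 268 = 97 days remain in 1854.
Full years 1855–1886: 24 common + 8 leap = 24×365 + 8×366 = 11688 days.
Total: 97 + 11688 + 50 = 11835 days.

11835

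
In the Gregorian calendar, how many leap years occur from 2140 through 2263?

30

Years divisible by 4: 2140, 2144, …, 2260 — 31 in all.
Of these, 2200 is divisible by 100 but not 400, so not leap.
Leap years: 31 − 1 = 30.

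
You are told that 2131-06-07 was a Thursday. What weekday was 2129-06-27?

Monday

Count forward from the earlier date (June 27, 2129) to the later (June 7, 2131):
Day-of-year of June 27, 2129: 178.
Day-of-year of June 7, 2131: 158.
2129 has 365 days, so 365 − 178 = 187 days remain in 2129.
Full years: 2130: 365. Sum = 365.
Total: 187 + 365 + 158 = 710 days.
710 mod 7 = 3, so 3 days before Thursday is Monday.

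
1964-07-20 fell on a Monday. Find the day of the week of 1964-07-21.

Within July 1964: 21 − 20 = 1 day.
1 mod 7 = 1, so 1 day after Monday is Tuesday.

Tuesday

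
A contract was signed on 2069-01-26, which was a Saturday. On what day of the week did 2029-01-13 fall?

Saturday

Count forward from the earlier date (January 13, 2029) to the later (January 26, 2069):
From January 13, 2029 to January 13, 2069: 40 years, of which 10 contain a Feb 29 — 30×365 + 10×366 = 14610 days.
Within January 2069: 26 − 13 = 13 days.
Total: 14623 days.
14623 is a multiple of 7, so 2029-01-13 falls on the same weekday: Saturday.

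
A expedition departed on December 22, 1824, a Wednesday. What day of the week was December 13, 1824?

Monday

Count forward from the earlier date (December 13, 1824) to the later (December 22, 1824):
Within December 1824: 22 − 13 = 9 days.
9 mod 7 = 2, so 2 days before Wednesday is Monday.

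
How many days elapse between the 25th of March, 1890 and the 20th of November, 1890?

240

March 1890: 31 − 25 = 6 days remain.
Then April (30), May (31), June (30), July (31), August (31), September (30), October (31): 30 + 31 + 30 + 31 + 31 + 30 + 31 = 214 days.
November 1–20, 1890: 20 days.
Total: 6 + 214 + 20 = 240 days.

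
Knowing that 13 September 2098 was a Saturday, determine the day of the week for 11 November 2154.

Monday

Day-of-year of September 13, 2098: 256.
Day-of-year of November 11, 2154: 315.
2098 has 365 days, so 365 − 256 = 109 days remain in 2098.
Full years 2099–2153: 42 common + 13 leap = 42×365 + 13×366 = 20088 days.
Total: 109 + 20088 + 315 = 20512 days.
20512 mod 7 = 2, so 2 days after Saturday is Monday.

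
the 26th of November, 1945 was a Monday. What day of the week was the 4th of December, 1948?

November 26, 1945 → November 26, 1946: 365 days.
November 26, 1946 → November 26, 1947: 365 days.
November 26, 1947 → November 26, 1948: 366 days (1948 is a leap year).
November 1948: 30 − 26 = 4 days remain.
December 1–4, 1948: 4 days.
Residual: 8 days.
Total: 1104 days.
1104 mod 7 = 5, so 5 days after Monday is Saturday.

Saturday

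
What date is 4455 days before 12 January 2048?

1 November 2035

Count 4455 days before January 12, 2048:
From November 1, 2035 to November 1, 2047: 12 years, of which 3 contain a Feb 29 — 9×365 + 3×366 = 4383 days.
November 2047: 30 − 1 = 29 days remain.
Then December (31): 31 days.
January 1–12, 2048: 12 days.
Residual: 72 days.
Total: 4455 days.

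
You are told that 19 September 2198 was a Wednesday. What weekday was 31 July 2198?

Count forward from the earlier date (July 31, 2198) to the later (September 19, 2198):
July 2198: 31 − 31 = 0 days remain.
Then August (31): 31 days.
September 1–19, 2198: 19 days.
Total: 0 + 31 + 19 = 50 days.
50 mod 7 = 1, so 1 day before Wednesday is Tuesday.

Tuesday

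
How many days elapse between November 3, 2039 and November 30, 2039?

Within November 2039: 30 − 3 = 27 days.

27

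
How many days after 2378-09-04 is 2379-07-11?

Day-of-year of September 4, 2378: 247.
Day-of-year of July 11, 2379: 192.
2378 has 365 days, so 365 − 247 = 118 days remain in 2378.
Total: 118 + 192 = 310 days.

310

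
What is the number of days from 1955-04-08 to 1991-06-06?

13208

Day-of-year of April 8, 1955: 98.
Day-of-year of June 6, 1991: 157.
1955 has 365 days, so 365 − 98 = 267 days remain in 1955.
Full years 1956–1990: 26 common + 9 leap = 26×365 + 9×366 = 12784 days.
Total: 267 + 12784 + 157 = 13208 days.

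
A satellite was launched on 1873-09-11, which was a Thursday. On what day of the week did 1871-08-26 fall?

Saturday

Count forward from the earlier date (August 26, 1871) to the later (September 11, 1873):
Day-of-year of August 26, 1871: 238.
Day-of-year of September 11, 1873: 254.
1871 has 365 days, so 365 − 238 = 127 days remain in 1871.
Full years: 1872: 366. Sum = 366.
Total: 127 + 366 + 254 = 747 days.
747 mod 7 = 5, so 5 days before Thursday is Saturday.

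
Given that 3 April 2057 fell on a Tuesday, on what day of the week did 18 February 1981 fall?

Count forward from the earlier date (February 18, 1981) to the later (April 3, 2057):
From February 18, 1981 to February 18, 2057: 76 years, of which 19 contain a Feb 29 — 57×365 + 19×366 = 27759 days.
(2000 is a leap year (divisible by 400).)
February 2057: 28 − 18 = 10 days remain (2057 is not a leap year, so February has 28 days).
Then March (31): 31 days.
April 1–3, 2057: 3 days.
Residual: 44 days.
Total: 27803 days.
27803 mod 7 = 6, so 6 days before Tuesday is Wednesday.

Wednesday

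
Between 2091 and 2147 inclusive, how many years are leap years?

Years divisible by 4: 2092, 2096, …, 2144 — 14 in all.
Of these, 2100 is divisible by 100 but not 400, so not leap.
Leap years: 14 − 1 = 13.

13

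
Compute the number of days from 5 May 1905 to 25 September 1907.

873

May 5, 1905 → May 5, 1906: 365 days.
May 5, 1906 → May 5, 1907: 365 days.
May 1907: 31 − 5 = 26 days remain.
Then June (30), July (31), August (31): 30 + 31 + 31 = 92 days.
September 1–25, 1907: 25 days.
Residual: 143 days.
Total: 873 days.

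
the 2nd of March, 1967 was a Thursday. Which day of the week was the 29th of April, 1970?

Day-of-year of March 2, 1967: 61.
Day-of-year of April 29, 1970: 119.
1967 has 365 days, so 365 − 61 = 304 days remain in 1967.
Full years: 1968: 366; 1969: 365. Sum = 731.
Total: 304 + 731 + 119 = 1154 days.
1154 mod 7 = 6, so 6 days after Thursday is Wednesday.

Wednesday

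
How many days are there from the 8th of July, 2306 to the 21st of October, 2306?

105

July 2306: 31 − 8 = 23 days remain.
Then August (31), September (30): 31 + 30 = 61 days.
October 1–21, 2306: 21 days.
Total: 23 + 61 + 21 = 105 days.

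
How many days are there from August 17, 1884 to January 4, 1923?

14018

Day-of-year of August 17, 1884: 230.
Day-of-year of January 4, 1923: 4.
1884 has 366 days, so 366 − 230 = 136 days remain in 1884.
Full years 1885–1922: 30 common + 8 leap = 30×365 + 8×366 = 13878 days.
Total: 136 + 13878 + 4 = 14018 days.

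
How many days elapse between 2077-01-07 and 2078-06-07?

January 7, 2077 → January 7, 2078: 365 days.
January 2078: 31 − 7 = 24 days remain.
Then February 2078 (28), March (31), April (30), May (31): 28 + 31 + 30 + 31 = 120 days.
June 1–7, 2078: 7 days.
Residual: 151 days.
Total: 516 days.

516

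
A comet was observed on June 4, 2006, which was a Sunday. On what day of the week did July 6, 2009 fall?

Monday

June 4, 2006 → June 4, 2007: 365 days.
June 4, 2007 → June 4, 2008: 366 days (2008 is a leap year).
June 4, 2008 → June 4, 2009: 365 days.
June 2009: 30 − 4 = 26 days remain.
July 1–6, 2009: 6 days.
Residual: 32 days.
Total: 1128 days.
1128 mod 7 = 1, so 1 day after Sunday is Monday.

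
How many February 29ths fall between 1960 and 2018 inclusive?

Years divisible by 4: 1960, 1964, …, 2016 — 15 in all.
2000 is divisible by 400, so still leap.
No century exceptions apply. Count: 15.

15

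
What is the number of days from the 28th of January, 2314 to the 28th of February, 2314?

31

January 2314: 31 − 28 = 3 days remain.
February 1–28, 2314: 28 days (2314 is not a leap year).
Total: 3 + 28 = 31 days.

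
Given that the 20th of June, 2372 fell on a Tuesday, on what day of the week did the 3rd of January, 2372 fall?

Count forward from the earlier date (January 3, 2372) to the later (June 20, 2372):
January 2372: 31 − 3 = 28 days remain.
Then February 2372 (29), March (31), April (30), May (31): 29 + 31 + 30 + 31 = 121 days.
June 1–20, 2372: 20 days.
Total: 28 + 121 + 20 = 169 days.
169 mod 7 = 1, so 1 day before Tuesday is Monday.

Monday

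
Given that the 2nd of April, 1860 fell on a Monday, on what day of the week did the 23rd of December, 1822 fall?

Count forward from the earlier date (December 23, 1822) to the later (April 2, 1860):
Day-of-year of December 23, 1822: 357.
Day-of-year of April 2, 1860: 93.
1822 has 365 days, so 365 − 357 = 8 days remain in 1822.
Full years 1823–1859: 28 common + 9 leap = 28×365 + 9×366 = 13514 days.
Total: 8 + 13514 + 93 = 13615 days.
13615 is a multiple of 7, so the 23rd of December, 1822 falls on the same weekday: Monday.

Monday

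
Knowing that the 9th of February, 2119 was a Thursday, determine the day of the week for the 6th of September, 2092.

Count forward from the earlier date (September 6, 2092) to the later (February 9, 2119):
Day-of-year of September 6, 2092: 250.
Day-of-year of February 9, 2119: 40.
2092 has 366 days, so 366 − 250 = 116 days remain in 2092.
Full years 2093–2118: 21 common + 5 leap = 21×365 + 5×366 = 9495 days.
Total: 116 + 9495 + 40 = 9651 days.
9651 mod 7 = 5, so 5 days before Thursday is Saturday.

Saturday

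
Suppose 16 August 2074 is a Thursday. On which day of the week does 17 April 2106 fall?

Day-of-year of August 16, 2074: 228.
Day-of-year of April 17, 2106: 107.
2074 has 365 days, so 365 − 228 = 137 days remain in 2074.
Full years 2075–2105: 24 common + 7 leap = 24×365 + 7×366 = 11322 days.
Total: 137 + 11322 + 107 = 11566 days.
11566 mod 7 = 2, so 2 days after Thursday is Saturday.

Saturday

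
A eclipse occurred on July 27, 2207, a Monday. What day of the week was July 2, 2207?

Count forward from the earlier date (July 2, 2207) to the later (July 27, 2207):
Within July 2207: 27 − 2 = 25 days.
25 mod 7 = 4, so 4 days before Monday is Thursday.

Thursday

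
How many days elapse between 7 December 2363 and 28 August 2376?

4648

Day-of-year of December 7, 2363: 341.
Day-of-year of August 28, 2376: 241.
2363 has 365 days, so 365 − 341 = 24 days remain in 2363.
Full years 2364–2375: 9 common + 3 leap = 9×365 + 3×366 = 4383 days.
Total: 24 + 4383 + 241 = 4648 days.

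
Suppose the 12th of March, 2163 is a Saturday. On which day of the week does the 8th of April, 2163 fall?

Friday

March 2163: 31 − 12 = 19 days remain.
April 1–8, 2163: 8 days.
Total: 19 + 8 = 27 days.
27 mod 7 = 6, so 6 days after Saturday is Friday.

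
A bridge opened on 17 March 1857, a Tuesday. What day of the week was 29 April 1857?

Wednesday

March 1857: 31 − 17 = 14 days remain.
April 1–29, 1857: 29 days.
Total: 14 + 29 = 43 days.
43 mod 7 = 1, so 1 day after Tuesday is Wednesday.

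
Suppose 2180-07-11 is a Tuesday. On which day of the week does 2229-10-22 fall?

From July 11, 2180 to July 11, 2229: 49 years, of which 11 contain a Feb 29 — 38×365 + 11×366 = 17896 days.
(2200 is not a leap year (divisible by 100 but not 400).)
July 2229: 31 − 11 = 20 days remain.
Then August (31), September (30): 31 + 30 = 61 days.
October 1–22, 2229: 22 days.
Residual: 103 days.
Total: 17999 days.
17999 mod 7 = 2, so 2 days after Tuesday is Thursday.

Thursday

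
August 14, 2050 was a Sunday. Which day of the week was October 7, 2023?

Saturday

Count forward from the earlier date (October 7, 2023) to the later (August 14, 2050):
Day-of-year of October 7, 2023: 280.
Day-of-year of August 14, 2050: 226.
2023 has 365 days, so 365 − 280 = 85 days remain in 2023.
Full years 2024–2049: 19 common + 7 leap = 19×365 + 7×366 = 9497 days.
Total: 85 + 9497 + 226 = 9808 days.
9808 mod 7 = 1, so 1 day before Sunday is Saturday.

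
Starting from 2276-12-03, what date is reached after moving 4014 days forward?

2287-11-30

Count 4014 days after December 3, 2276:
From December 3, 2276 to December 3, 2286: 10 years, of which 2 contain a Feb 29 — 8×365 + 2×366 = 3652 days.
December 2286: 31 − 3 = 28 days remain.
Then 10 full months totalling 304 days.
November 1–30, 2287: 30 days.
Residual: 362 days.
Total: 4014 days.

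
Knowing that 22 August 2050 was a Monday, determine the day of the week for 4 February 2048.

Tuesday

Count forward from the earlier date (February 4, 2048) to the later (August 22, 2050):
Day-of-year of February 4, 2048: 35.
Day-of-year of August 22, 2050: 234.
2048 has 366 days, so 366 − 35 = 331 days remain in 2048.
Full years: 2049: 365. Sum = 365.
Total: 331 + 365 + 234 = 930 days.
930 mod 7 = 6, so 6 days before Monday is Tuesday.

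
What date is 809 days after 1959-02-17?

1961-05-06

Count 809 days after February 17, 1959:
February 1959: 28 − 17 = 11 days remain (1959 is not a leap year, so February has 28 days).
Then 26 full months totalling 792 days.
May 1–6, 1961: 6 days.
Total: 11 + 792 + 6 = 809 days.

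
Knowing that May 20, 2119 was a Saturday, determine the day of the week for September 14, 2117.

Tuesday

Count forward from the earlier date (September 14, 2117) to the later (May 20, 2119):
September 14, 2117 → September 14, 2118: 365 days.
September 2118: 30 − 14 = 16 days remain.
Then October (31), November (30), December (31), January (31), February 2119 (28), March (31), April (30): 31 + 30 + 31 + 31 + 28 + 31 + 30 = 212 days.
May 1–20, 2119: 20 days.
Residual: 248 days.
Total: 613 days.
613 mod 7 = 4, so 4 days before Saturday is Tuesday.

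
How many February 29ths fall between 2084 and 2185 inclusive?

25

Years divisible by 4: 2084, 2088, …, 2184 — 26 in all.
Of these, 2100 is divisible by 100 but not 400, so not leap.
Leap years: 26 − 1 = 25.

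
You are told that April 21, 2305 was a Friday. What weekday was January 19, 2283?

Friday

Count forward from the earlier date (January 19, 2283) to the later (April 21, 2305):
From January 19, 2283 to January 19, 2305: 22 years, of which 5 contain a Feb 29 — 17×365 + 5×366 = 8035 days.
(2300 is not a leap year (divisible by 100 but not 400).)
January 2305: 31 − 19 = 12 days remain.
Then February 2305 (28), March (31): 28 + 31 = 59 days.
April 1–21, 2305: 21 days.
Residual: 92 days.
Total: 8127 days.
8127 is a multiple of 7, so January 19, 2283 falls on the same weekday: Friday.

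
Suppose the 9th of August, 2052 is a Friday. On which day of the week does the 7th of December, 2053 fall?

Sunday

Day-of-year of August 9, 2052: 222.
Day-of-year of December 7, 2053: 341.
2052 has 366 days, so 366 − 222 = 144 days remain in 2052.
Total: 144 + 341 = 485 days.
485 mod 7 = 2, so 2 days after Friday is Sunday.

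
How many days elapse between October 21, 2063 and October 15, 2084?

7665

Day-of-year of October 21, 2063: 294.
Day-of-year of October 15, 2084: 289.
2063 has 365 days, so 365 − 294 = 71 days remain in 2063.
Full years 2064–2083: 15 common + 5 leap = 15×365 + 5×366 = 7305 days.
Total: 71 + 7305 + 289 = 7665 days.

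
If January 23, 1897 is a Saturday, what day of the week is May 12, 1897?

January 1897: 31 − 23 = 8 days remain.
Then February 1897 (28), March (31), April (30): 28 + 31 + 30 = 89 days.
May 1–12, 1897: 12 days.
Total: 8 + 89 + 12 = 109 days.
109 mod 7 = 4, so 4 days after Saturday is Wednesday.

Wednesday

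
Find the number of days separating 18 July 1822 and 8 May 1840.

6504

From July 18, 1822 to July 18, 1839: 17 years, of which 4 contain a Feb 29 — 13×365 + 4×366 = 6209 days.
July 1839: 31 − 18 = 13 days remain.
Then 9 full months totalling 274 days.
May 1–8, 1840: 8 days.
Residual: 295 days.
Total: 6504 days.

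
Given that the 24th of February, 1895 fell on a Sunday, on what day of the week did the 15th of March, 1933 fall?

Day-of-year of February 24, 1895: 55.
Day-of-year of March 15, 1933: 74.
1895 has 365 days, so 365 − 55 = 310 days remain in 1895.
Full years 1896–1932: 28 common + 9 leap = 28×365 + 9×366 = 13514 days.
Total: 310 + 13514 + 74 = 13898 days.
13898 mod 7 = 3, so 3 days after Sunday is Wednesday.

Wednesday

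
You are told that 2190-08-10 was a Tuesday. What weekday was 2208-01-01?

Friday

From August 10, 2190 to August 10, 2207: 17 years, of which 3 contain a Feb 29 — 14×365 + 3×366 = 6208 days.
(2200 is not a leap year (divisible by 100 but not 400).)
August 2207: 31 − 10 = 21 days remain.
Then September (30), October (31), November (30), December (31): 30 + 31 + 30 + 31 = 122 days.
January 1, 2208: 1 day.
Residual: 144 days.
Total: 6352 days.
6352 mod 7 = 3, so 3 days after Tuesday is Friday.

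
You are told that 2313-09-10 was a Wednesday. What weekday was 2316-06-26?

September 10, 2313 → September 10, 2314: 365 days.
September 10, 2314 → September 10, 2315: 365 days.
September 2315: 30 − 10 = 20 days remain.
Then October (31), November (30), December (31), January (31), February 2316 (29), March (31), April (30), May (31): 31 + 30 + 31 + 31 + 29 + 31 + 30 + 31 = 244 days.
June 1–26, 2316: 26 days.
Residual: 290 days.
Total: 1020 days.
1020 mod 7 = 5, so 5 days after Wednesday is Monday.

Monday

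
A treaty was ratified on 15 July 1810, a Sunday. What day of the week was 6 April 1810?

Friday

Count forward from the earlier date (April 6, 1810) to the later (July 15, 1810):
April 1810: 30 − 6 = 24 days remain.
Then May (31), June (30): 31 + 30 = 61 days.
July 1–15, 1810: 15 days.
Total: 24 + 61 + 15 = 100 days.
100 mod 7 = 2, so 2 days before Sunday is Friday.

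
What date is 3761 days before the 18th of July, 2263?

the 31st of March, 2253

Count 3761 days before July 18, 2263:
Day-of-year of March 31, 2253: 90.
Day-of-year of July 18, 2263: 199.
2253 has 365 days, so 365 − 90 = 275 days remain in 2253.
Full years 2254–2262: 7 common + 2 leap = 7×365 + 2×366 = 3287 days.
Total: 275 + 3287 + 199 = 3761 days.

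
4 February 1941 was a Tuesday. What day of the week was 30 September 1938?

Count forward from the earlier date (September 30, 1938) to the later (February 4, 1941):
Day-of-year of September 30, 1938: 273.
Day-of-year of February 4, 1941: 35.
1938 has 365 days, so 365 − 273 = 92 days remain in 1938.
Full years: 1939: 365; 1940: 366. Sum = 731.
Total: 92 + 731 + 35 = 858 days.
858 mod 7 = 4, so 4 days before Tuesday is Friday.

Friday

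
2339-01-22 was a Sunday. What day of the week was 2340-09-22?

Sunday

January 22, 2339 → January 22, 2340: 365 days.
January 2340: 31 − 22 = 9 days remain.
Then February 2340 (29), March (31), April (30), May (31), June (30), July (31), August (31): 29 + 31 + 30 + 31 + 30 + 31 + 31 = 213 days.
September 1–22, 2340: 22 days.
Residual: 244 days.
Total: 609 days.
609 is a multiple of 7, so 2340-09-22 falls on the same weekday: Sunday.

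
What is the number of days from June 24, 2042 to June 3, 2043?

June 2042: 30 − 24 = 6 days remain.
Then 11 full months totalling 335 days.
June 1–3, 2043: 3 days.
Residual: 344 days.
Total: 344 days.

344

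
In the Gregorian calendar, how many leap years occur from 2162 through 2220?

14

Years divisible by 4: 2164, 2168, …, 2220 — 15 in all.
Of these, 2200 is divisible by 100 but not 400, so not leap.
Leap years: 15 − 1 = 14.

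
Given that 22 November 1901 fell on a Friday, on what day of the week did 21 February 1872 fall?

Count forward from the earlier date (February 21, 1872) to the later (November 22, 1901):
Day-of-year of February 21, 1872: 52.
Day-of-year of November 22, 1901: 326.
1872 has 366 days, so 366 − 52 = 314 days remain in 1872.
Full years 1873–1900: 22 common + 6 leap = 22×365 + 6×366 = 10226 days.
Total: 314 + 10226 + 326 = 10866 days.
10866 mod 7 = 2, so 2 days before Friday is Wednesday.

Wednesday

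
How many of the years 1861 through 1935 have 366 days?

Years divisible by 4: 1864, 1868, …, 1932 — 18 in all.
Of these, 1900 is divisible by 100 but not 400, so not leap.
Leap years: 18 − 1 = 17.

17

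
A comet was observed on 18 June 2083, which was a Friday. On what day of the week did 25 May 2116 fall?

Day-of-year of June 18, 2083: 169.
Day-of-year of May 25, 2116: 146.
2083 has 365 days, so 365 − 169 = 196 days remain in 2083.
Full years 2084–2115: 25 common + 7 leap = 25×365 + 7×366 = 11687 days.
Total: 196 + 11687 + 146 = 12029 days.
12029 mod 7 = 3, so 3 days after Friday is Monday.

Monday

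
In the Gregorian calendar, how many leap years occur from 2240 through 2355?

Years divisible by 4: 2240, 2244, …, 2352 — 29 in all.
Of these, 2300 is divisible by 100 but not 400, so not leap.
Leap years: 29 − 1 = 28.

28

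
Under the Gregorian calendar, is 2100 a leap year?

2100 is not a leap year (divisible by 100 but not 400).

No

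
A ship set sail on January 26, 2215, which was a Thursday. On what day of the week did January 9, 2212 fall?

Count forward from the earlier date (January 9, 2212) to the later (January 26, 2215):
January 9, 2212 → January 9, 2213: 366 days (2212 is a leap year).
January 9, 2213 → January 9, 2214: 365 days.
January 9, 2214 → January 9, 2215: 365 days.
Within January 2215: 26 − 9 = 17 days.
Total: 1113 days.
1113 is a multiple of 7, so January 9, 2212 falls on the same weekday: Thursday.

Thursday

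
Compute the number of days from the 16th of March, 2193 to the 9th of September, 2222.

From March 16, 2193 to March 16, 2222: 29 years, of which 6 contain a Feb 29 — 23×365 + 6×366 = 10591 days.
(2200 is not a leap year (divisible by 100 but not 400).)
March 2222: 31 − 16 = 15 days remain.
Then April (30), May (31), June (30), July (31), August (31): 30 + 31 + 30 + 31 + 31 = 153 days.
September 1–9, 2222: 9 days.
Residual: 177 days.
Total: 10768 days.

10768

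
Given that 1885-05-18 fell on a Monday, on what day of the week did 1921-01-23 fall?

Sunday

Day-of-year of May 18, 1885: 138.
Day-of-year of January 23, 1921: 23.
1885 has 365 days, so 365 − 138 = 227 days remain in 1885.
Full years 1886–1920: 27 common + 8 leap = 27×365 + 8×366 = 12783 days.
Total: 227 + 12783 + 23 = 13033 days.
13033 mod 7 = 6, so 6 days after Monday is Sunday.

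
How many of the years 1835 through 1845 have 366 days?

Years divisible by 4 in [1835, 1845]: 1836, 1840, 1844.
No century exceptions apply. Count: 3.

3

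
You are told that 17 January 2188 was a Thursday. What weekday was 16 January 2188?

Wednesday

Count forward from the earlier date (January 16, 2188) to the later (January 17, 2188):
Within January 2188: 17 − 16 = 1 day.
1 mod 7 = 1, so 1 day before Thursday is Wednesday.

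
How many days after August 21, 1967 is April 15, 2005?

13752

Day-of-year of August 21, 1967: 233.
Day-of-year of April 15, 2005: 105.
1967 has 365 days, so 365 − 233 = 132 days remain in 1967.
Full years 1968–2004: 27 common + 10 leap = 27×365 + 10×366 = 13515 days.
Total: 132 + 13515 + 105 = 13752 days.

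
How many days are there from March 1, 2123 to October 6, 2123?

219

March 2123: 31 − 1 = 30 days remain.
Then April (30), May (31), June (30), July (31), August (31), September (30): 30 + 31 + 30 + 31 + 31 + 30 = 183 days.
October 1–6, 2123: 6 days.
Total: 30 + 183 + 6 = 219 days.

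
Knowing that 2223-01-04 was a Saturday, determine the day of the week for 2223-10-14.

January 2223: 31 − 4 = 27 days remain.
Then February 2223 (28), March (31), April (30), May (31), June (30), July (31), August (31), September (30): 28 + 31 + 30 + 31 + 30 + 31 + 31 + 30 = 242 days.
October 1–14, 2223: 14 days.
Total: 27 + 242 + 14 = 283 days.
283 mod 7 = 3, so 3 days after Saturday is Tuesday.

Tuesday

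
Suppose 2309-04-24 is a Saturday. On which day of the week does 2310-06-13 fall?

Monday

Day-of-year of April 24, 2309: 114.
Day-of-year of June 13, 2310: 164.
2309 has 365 days, so 365 − 114 = 251 days remain in 2309.
Total: 251 + 164 = 415 days.
415 mod 7 = 2, so 2 days after Saturday is Monday.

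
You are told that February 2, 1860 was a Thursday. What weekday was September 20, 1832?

Thursday

Count forward from the earlier date (September 20, 1832) to the later (February 2, 1860):
Day-of-year of September 20, 1832: 264.
Day-of-year of February 2, 1860: 33.
1832 has 366 days, so 366 − 264 = 102 days remain in 1832.
Full years 1833–1859: 21 common + 6 leap = 21×365 + 6×366 = 9861 days.
Total: 102 + 9861 + 33 = 9996 days.
9996 is a multiple of 7, so September 20, 1832 falls on the same weekday: Thursday.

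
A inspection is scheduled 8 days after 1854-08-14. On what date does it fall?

1854-08-22

Count 8 days after August 14, 1854:
Within August 1854: 22 − 14 = 8 days.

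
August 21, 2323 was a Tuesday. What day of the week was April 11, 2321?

Count forward from the earlier date (April 11, 2321) to the later (August 21, 2323):
Day-of-year of April 11, 2321: 101.
Day-of-year of August 21, 2323: 233.
2321 has 365 days, so 365 − 101 = 264 days remain in 2321.
Full years: 2322: 365. Sum = 365.
Total: 264 + 365 + 233 = 862 days.
862 mod 7 = 1, so 1 day before Tuesday is Monday.

Monday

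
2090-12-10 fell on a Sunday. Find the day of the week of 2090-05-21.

Sunday

Count forward from the earlier date (May 21, 2090) to the later (December 10, 2090):
May 2090: 31 − 21 = 10 days remain.
Then June (30), July (31), August (31), September (30), October (31), November (30): 30 + 31 + 31 + 30 + 31 + 30 = 183 days.
December 1–10, 2090: 10 days.
Total: 10 + 183 + 10 = 203 days.
203 is a multiple of 7, so 2090-05-21 falls on the same weekday: Sunday.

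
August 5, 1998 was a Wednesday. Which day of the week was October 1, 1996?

Tuesday

Count forward from the earlier date (October 1, 1996) to the later (August 5, 1998):
October 1996: 31 − 1 = 30 days remain.
Then 21 full months totalling 638 days.
August 1–5, 1998: 5 days.
Total: 30 + 638 + 5 = 673 days.
673 mod 7 = 1, so 1 day before Wednesday is Tuesday.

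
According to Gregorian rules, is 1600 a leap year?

1600 is a leap year (divisible by 400).

Yes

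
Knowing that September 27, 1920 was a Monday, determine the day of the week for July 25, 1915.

Count forward from the earlier date (July 25, 1915) to the later (September 27, 1920):
Day-of-year of July 25, 1915: 206.
Day-of-year of September 27, 1920: 271.
1915 has 365 days, so 365 − 206 = 159 days remain in 1915.
Full years: 1916: 366; 1917: 365; 1918: 365; 1919: 365. Sum = 1461.
Total: 159 + 1461 + 271 = 1891 days.
1891 mod 7 = 1, so 1 day before Monday is Sunday.

Sunday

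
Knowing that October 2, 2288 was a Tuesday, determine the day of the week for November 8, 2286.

Count forward from the earlier date (November 8, 2286) to the later (October 2, 2288):
November 2286: 30 − 8 = 22 days remain.
Then 22 full months totalling 670 days.
October 1–2, 2288: 2 days.
Total: 22 + 670 + 2 = 694 days.
694 mod 7 = 1, so 1 day before Tuesday is Monday.

Monday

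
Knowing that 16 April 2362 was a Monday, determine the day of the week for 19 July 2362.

Thursday

April 2362: 30 − 16 = 14 days remain.
Then May (31), June (30): 31 + 30 = 61 days.
July 1–19, 2362: 19 days.
Total: 14 + 61 + 19 = 94 days.
94 mod 7 = 3, so 3 days after Monday is Thursday.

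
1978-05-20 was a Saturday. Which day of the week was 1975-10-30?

Count forward from the earlier date (October 30, 1975) to the later (May 20, 1978):
October 30, 1975 → October 30, 1976: 366 days (1976 is a leap year).
October 30, 1976 → October 30, 1977: 365 days.
October 1977: 31 − 30 = 1 day remains.
Then November (30), December (31), January (31), February 1978 (28), March (31), April (30): 30 + 31 + 31 + 28 + 31 + 30 = 181 days.
May 1–20, 1978: 20 days.
Residual: 202 days.
Total: 933 days.
933 mod 7 = 2, so 2 days before Saturday is Thursday.

Thursday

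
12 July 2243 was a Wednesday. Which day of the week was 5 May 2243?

Count forward from the earlier date (May 5, 2243) to the later (July 12, 2243):
May 2243: 31 − 5 = 26 days remain.
Then June (30): 30 days.
July 1–12, 2243: 12 days.
Total: 26 + 30 + 12 = 68 days.
68 mod 7 = 5, so 5 days before Wednesday is Friday.

Friday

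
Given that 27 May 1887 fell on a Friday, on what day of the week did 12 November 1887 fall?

May 1887: 31 − 27 = 4 days remain.
Then June (30), July (31), August (31), September (30), October (31): 30 + 31 + 31 + 30 + 31 = 153 days.
November 1–12, 1887: 12 days.
Total: 4 + 153 + 12 = 169 days.
169 mod 7 = 1, so 1 day after Friday is Saturday.

Saturday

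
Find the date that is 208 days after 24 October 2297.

20 May 2298

Count 208 days after October 24, 2297:
Day-of-year of October 24, 2297: 297.
Day-of-year of May 20, 2298: 140.
2297 has 365 days, so 365 − 297 = 68 days remain in 2297.
Total: 68 + 140 = 208 days.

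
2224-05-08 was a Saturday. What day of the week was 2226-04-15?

Saturday

May 8, 2224 → May 8, 2225: 365 days.
May 2225: 31 − 8 = 23 days remain.
Then 10 full months totalling 304 days.
April 1–15, 2226: 15 days.
Residual: 342 days.
Total: 707 days.
707 is a multiple of 7, so 2226-04-15 falls on the same weekday: Saturday.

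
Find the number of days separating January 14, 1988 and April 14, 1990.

821

Day-of-year of January 14, 1988: 14.
Day-of-year of April 14, 1990: 104.
1988 has 366 days, so 366 − 14 = 352 days remain in 1988.
Full years: 1989: 365. Sum = 365.
Total: 352 + 365 + 104 = 821 days.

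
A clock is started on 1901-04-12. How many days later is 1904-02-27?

1051

Day-of-year of April 12, 1901: 102.
Day-of-year of February 27, 1904: 58.
1901 has 365 days, so 365 − 102 = 263 days remain in 1901.
Full years: 1902: 365; 1903: 365. Sum = 730.
Total: 263 + 730 + 58 = 1051 days.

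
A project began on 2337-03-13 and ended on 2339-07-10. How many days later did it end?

Day-of-year of March 13, 2337: 72.
Day-of-year of July 10, 2339: 191.
2337 has 365 days, so 365 − 72 = 293 days remain in 2337.
Full years: 2338: 365. Sum = 365.
Total: 293 + 365 + 191 = 849 days.

849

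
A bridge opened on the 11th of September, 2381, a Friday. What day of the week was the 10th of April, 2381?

Friday

Count forward from the earlier date (April 10, 2381) to the later (September 11, 2381):
April 2381: 30 − 10 = 20 days remain.
Then May (31), June (30), July (31), August (31): 31 + 30 + 31 + 31 = 123 days.
September 1–11, 2381: 11 days.
Total: 20 + 123 + 11 = 154 days.
154 is a multiple of 7, so the 10th of April, 2381 falls on the same weekday: Friday.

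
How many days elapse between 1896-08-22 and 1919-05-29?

8314

Day-of-year of August 22, 1896: 235.
Day-of-year of May 29, 1919: 149.
1896 has 366 days, so 366 − 235 = 131 days remain in 1896.
Full years 1897–1918: 18 common + 4 leap = 18×365 + 4×366 = 8034 days.
Total: 131 + 8034 + 149 = 8314 days.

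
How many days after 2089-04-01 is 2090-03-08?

April 2089: 30 − 1 = 29 days remain.
Then 10 full months totalling 304 days.
March 1–8, 2090: 8 days.
Total: 29 + 304 + 8 = 341 days.

341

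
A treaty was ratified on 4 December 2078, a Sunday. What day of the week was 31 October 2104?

From December 4, 2078 to December 4, 2103: 25 years, of which 5 contain a Feb 29 — 20×365 + 5×366 = 9130 days.
(2100 is not a leap year (divisible by 100 but not 400).)
December 2103: 31 − 4 = 27 days remain.
Then 9 full months totalling 274 days.
October 1–31, 2104: 31 days.
Residual: 332 days.
Total: 9462 days.
9462 mod 7 = 5, so 5 days after Sunday is Friday.

Friday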